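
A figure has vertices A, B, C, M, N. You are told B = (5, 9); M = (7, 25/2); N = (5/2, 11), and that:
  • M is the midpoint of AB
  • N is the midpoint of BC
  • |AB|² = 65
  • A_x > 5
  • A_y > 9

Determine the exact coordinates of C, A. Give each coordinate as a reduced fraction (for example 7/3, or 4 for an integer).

C = (0, 13)
A = (9, 16)

1. A_x = 9  [A = 2·M−B = 2·(7, 25/2)−(5, 9)]
2. A_y = 16  [A = 2·M−B = 2·(7, 25/2)−(5, 9)]
   so A = (9, 16)
3. C_x = 0  [C = 2·N−B = 2·(5/2, 11)−(5, 9)]
4. C_y = 13  [C = 2·N−B = 2·(5/2, 11)−(5, 9)]
   so C = (0, 13)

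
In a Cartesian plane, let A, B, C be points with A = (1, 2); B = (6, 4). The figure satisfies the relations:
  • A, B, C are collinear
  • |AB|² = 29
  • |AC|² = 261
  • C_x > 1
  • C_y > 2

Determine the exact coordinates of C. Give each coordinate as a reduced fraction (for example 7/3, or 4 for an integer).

C = (16, 8)

1. C_x = 16  [[A, B, C are collinear ⇒ -2x+5y-8=0] ∩ [|C−(1, 2)|²=261]]
2. C_y = 8  [[A, B, C are collinear ⇒ -2x+5y-8=0] ∩ [|C−(1, 2)|²=261]]
   so C = (16, 8)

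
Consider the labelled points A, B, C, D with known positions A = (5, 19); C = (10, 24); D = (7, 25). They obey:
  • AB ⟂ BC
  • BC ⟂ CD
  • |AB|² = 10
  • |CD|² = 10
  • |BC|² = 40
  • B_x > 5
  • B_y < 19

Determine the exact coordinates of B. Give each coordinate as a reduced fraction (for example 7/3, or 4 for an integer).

B = (8, 18)

1. B_x = 8  [[BC ⟂ CD ⇒ 3x-1y-6=0] ∩ [|B−(5, 19)|²=10]]
2. B_y = 18  [[BC ⟂ CD ⇒ 3x-1y-6=0] ∩ [|B−(5, 19)|²=10]]
   so B = (8, 18)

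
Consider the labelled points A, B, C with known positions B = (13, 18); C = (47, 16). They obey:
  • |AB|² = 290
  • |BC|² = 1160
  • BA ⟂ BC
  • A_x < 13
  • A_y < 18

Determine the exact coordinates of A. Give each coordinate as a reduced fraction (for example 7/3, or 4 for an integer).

A = (12, 1)

1. A_x = 12  [[BA ⟂ BC ⇒ 34x-2y-406=0] ∩ [|A−(13, 18)|²=290]]
2. A_y = 1  [[BA ⟂ BC ⇒ 34x-2y-406=0] ∩ [|A−(13, 18)|²=290]]
   so A = (12, 1)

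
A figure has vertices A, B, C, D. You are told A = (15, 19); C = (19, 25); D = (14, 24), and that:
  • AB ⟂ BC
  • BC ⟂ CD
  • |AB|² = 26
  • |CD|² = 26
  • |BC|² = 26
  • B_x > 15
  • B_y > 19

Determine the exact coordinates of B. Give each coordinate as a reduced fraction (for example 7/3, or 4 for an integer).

1. B_x = 20  [[BC ⟂ CD ⇒ 5x+1y-120=0] ∩ [|B−(15, 19)|²=26]]
2. B_y = 20  [[BC ⟂ CD ⇒ 5x+1y-120=0] ∩ [|B−(15, 19)|²=26]]
   so B = (20, 20)

B = (20, 20)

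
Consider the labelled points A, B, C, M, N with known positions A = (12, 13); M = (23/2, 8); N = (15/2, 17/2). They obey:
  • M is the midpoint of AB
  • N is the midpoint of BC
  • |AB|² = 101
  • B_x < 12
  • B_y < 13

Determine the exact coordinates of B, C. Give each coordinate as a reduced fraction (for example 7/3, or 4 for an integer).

B = (11, 3)
C = (4, 14)

1. B_x = 11  [B = 2·M−A = 2·(23/2, 8)−(12, 13)]
2. B_y = 3  [B = 2·M−A = 2·(23/2, 8)−(12, 13)]
   so B = (11, 3)
3. C_x = 4  [C = 2·N−B = 2·(15/2, 17/2)−(11, 3)]
4. C_y = 14  [C = 2·N−B = 2·(15/2, 17/2)−(11, 3)]
   so C = (4, 14)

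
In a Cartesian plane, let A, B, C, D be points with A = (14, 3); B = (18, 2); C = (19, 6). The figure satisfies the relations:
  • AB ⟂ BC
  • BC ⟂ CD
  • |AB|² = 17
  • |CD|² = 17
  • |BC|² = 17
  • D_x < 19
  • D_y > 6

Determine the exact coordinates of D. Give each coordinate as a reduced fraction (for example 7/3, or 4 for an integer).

1. D_x = 15  [[BC ⟂ CD ⇒ 1x+4y-43=0] ∩ [|D−(19, 6)|²=17]]
2. D_y = 7  [[BC ⟂ CD ⇒ 1x+4y-43=0] ∩ [|D−(19, 6)|²=17]]
   so D = (15, 7)

D = (15, 7)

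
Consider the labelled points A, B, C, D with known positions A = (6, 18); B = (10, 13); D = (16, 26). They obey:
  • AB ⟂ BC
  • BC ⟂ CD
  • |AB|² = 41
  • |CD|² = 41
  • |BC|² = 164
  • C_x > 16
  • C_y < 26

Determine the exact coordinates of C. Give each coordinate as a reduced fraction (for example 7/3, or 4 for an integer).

1. C_x = 20  [[AB ⟂ BC ⇒ 4x-5y+25=0] ∩ [|C−(16, 26)|²=41]]
2. C_y = 21  [[AB ⟂ BC ⇒ 4x-5y+25=0] ∩ [|C−(16, 26)|²=41]]
   so C = (20, 21)

C = (20, 21)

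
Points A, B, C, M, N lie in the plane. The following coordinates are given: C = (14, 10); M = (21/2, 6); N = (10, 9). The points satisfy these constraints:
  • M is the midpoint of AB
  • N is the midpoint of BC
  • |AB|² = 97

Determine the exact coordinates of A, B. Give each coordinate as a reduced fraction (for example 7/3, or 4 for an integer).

A = (15, 4)
B = (6, 8)

1. B_x = 6  [B = 2·N−C = 2·(10, 9)−(14, 10)]
2. B_y = 8  [B = 2·N−C = 2·(10, 9)−(14, 10)]
   so B = (6, 8)
3. A_x = 15  [A = 2·M−B = 2·(21/2, 6)−(6, 8)]
4. A_y = 4  [A = 2·M−B = 2·(21/2, 6)−(6, 8)]
   so A = (15, 4)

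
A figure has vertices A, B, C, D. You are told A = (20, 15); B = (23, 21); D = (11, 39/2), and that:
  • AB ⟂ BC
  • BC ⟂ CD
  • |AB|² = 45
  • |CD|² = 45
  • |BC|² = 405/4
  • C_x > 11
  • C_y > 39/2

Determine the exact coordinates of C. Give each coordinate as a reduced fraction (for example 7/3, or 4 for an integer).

1. C_x = 14  [[AB ⟂ BC ⇒ 3x+6y-195=0] ∩ [|C−(11, 39/2)|²=45]]
2. C_y = 51/2  [[AB ⟂ BC ⇒ 3x+6y-195=0] ∩ [|C−(11, 39/2)|²=45]]
   so C = (14, 51/2)

C = (14, 51/2)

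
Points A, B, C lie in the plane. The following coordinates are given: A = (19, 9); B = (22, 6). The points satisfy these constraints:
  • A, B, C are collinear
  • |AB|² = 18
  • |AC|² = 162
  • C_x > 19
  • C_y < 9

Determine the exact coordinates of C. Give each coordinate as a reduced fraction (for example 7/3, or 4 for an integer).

1. C_x = 28  [[A, B, C are collinear ⇒ 3x+3y-84=0] ∩ [|C−(19, 9)|²=162]]
2. C_y = 0  [[A, B, C are collinear ⇒ 3x+3y-84=0] ∩ [|C−(19, 9)|²=162]]
   so C = (28, 0)

C = (28, 0)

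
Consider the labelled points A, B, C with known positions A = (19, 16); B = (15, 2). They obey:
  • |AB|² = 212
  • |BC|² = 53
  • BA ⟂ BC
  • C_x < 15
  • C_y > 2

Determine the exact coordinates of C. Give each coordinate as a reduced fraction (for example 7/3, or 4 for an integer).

1. C_x = 8  [[BA ⟂ BC ⇒ 4x+14y-88=0] ∩ [|C−(15, 2)|²=53]]
2. C_y = 4  [[BA ⟂ BC ⇒ 4x+14y-88=0] ∩ [|C−(15, 2)|²=53]]
   so C = (8, 4)

C = (8, 4)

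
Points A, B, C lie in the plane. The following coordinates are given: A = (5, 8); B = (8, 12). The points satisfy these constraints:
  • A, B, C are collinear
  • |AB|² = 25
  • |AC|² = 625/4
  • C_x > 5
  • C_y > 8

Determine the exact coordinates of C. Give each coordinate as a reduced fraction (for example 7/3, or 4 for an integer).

1. C_x = 25/2  [[A, B, C are collinear ⇒ -4x+3y-4=0] ∩ [|C−(5, 8)|²=625/4]]
2. C_y = 18  [[A, B, C are collinear ⇒ -4x+3y-4=0] ∩ [|C−(5, 8)|²=625/4]]
   so C = (25/2, 18)

C = (25/2, 18)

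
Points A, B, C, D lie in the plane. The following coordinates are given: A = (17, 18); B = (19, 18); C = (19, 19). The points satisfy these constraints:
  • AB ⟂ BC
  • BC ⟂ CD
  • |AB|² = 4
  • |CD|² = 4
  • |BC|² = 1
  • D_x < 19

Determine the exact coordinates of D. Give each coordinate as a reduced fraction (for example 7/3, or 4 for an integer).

D = (17, 19)

1. D_x = 17  [[BC ⟂ CD ⇒ 1y-19=0] ∩ [|D−(19, 19)|²=4]]
2. D_y = 19  [[BC ⟂ CD ⇒ 1y-19=0] ∩ [|D−(19, 19)|²=4]]
   so D = (17, 19)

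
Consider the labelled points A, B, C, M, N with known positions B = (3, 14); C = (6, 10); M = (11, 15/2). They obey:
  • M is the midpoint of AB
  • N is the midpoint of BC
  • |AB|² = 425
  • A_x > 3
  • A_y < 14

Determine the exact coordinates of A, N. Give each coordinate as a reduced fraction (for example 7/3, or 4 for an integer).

1. A_x = 19  [A = 2·M−B = 2·(11, 15/2)−(3, 14)]
2. A_y = 1  [A = 2·M−B = 2·(11, 15/2)−(3, 14)]
   so A = (19, 1)
3. N_x = 9/2  [2·N = B+C = (3, 14)+(6, 10)]
4. N_y = 12  [2·N = B+C = (3, 14)+(6, 10)]
   so N = (9/2, 12)

A = (19, 1)
N = (9/2, 12)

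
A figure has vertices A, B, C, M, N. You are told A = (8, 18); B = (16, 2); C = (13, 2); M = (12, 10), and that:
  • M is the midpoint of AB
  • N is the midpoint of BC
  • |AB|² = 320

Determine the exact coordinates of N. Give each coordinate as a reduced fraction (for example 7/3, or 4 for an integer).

N = (29/2, 2)

1. N_x = 29/2  [2·N = B+C = (16, 2)+(13, 2)]
2. N_y = 2  [2·N = B+C = (16, 2)+(13, 2)]
   so N = (29/2, 2)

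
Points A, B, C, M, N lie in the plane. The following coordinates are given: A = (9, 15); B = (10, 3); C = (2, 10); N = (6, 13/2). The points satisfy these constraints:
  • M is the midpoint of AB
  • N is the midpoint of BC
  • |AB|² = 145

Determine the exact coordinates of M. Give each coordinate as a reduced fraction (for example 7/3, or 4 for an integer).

1. M_x = 19/2  [2·M = A+B = (9, 15)+(10, 3)]
2. M_y = 9  [2·M = A+B = (9, 15)+(10, 3)]
   so M = (19/2, 9)

M = (19/2, 9)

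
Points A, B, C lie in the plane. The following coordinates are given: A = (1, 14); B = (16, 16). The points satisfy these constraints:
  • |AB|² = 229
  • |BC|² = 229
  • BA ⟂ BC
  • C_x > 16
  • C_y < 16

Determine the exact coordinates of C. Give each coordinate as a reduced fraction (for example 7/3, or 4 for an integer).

C = (18, 1)

1. C_x = 18  [[BA ⟂ BC ⇒ -15x-2y+272=0] ∩ [|C−(16, 16)|²=229]]
2. C_y = 1  [[BA ⟂ BC ⇒ -15x-2y+272=0] ∩ [|C−(16, 16)|²=229]]
   so C = (18, 1)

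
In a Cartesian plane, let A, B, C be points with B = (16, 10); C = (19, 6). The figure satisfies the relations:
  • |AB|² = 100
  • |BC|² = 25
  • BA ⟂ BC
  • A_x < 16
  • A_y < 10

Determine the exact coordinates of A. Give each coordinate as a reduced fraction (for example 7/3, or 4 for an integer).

1. A_x = 8  [[BA ⟂ BC ⇒ 3x-4y-8=0] ∩ [|A−(16, 10)|²=100]]
2. A_y = 4  [[BA ⟂ BC ⇒ 3x-4y-8=0] ∩ [|A−(16, 10)|²=100]]
   so A = (8, 4)

A = (8, 4)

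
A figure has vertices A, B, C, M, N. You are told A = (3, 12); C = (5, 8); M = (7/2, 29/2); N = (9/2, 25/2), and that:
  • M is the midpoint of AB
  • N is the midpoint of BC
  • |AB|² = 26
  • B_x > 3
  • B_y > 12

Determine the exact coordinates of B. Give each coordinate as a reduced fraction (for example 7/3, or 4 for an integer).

B = (4, 17)

1. B_x = 4  [B = 2·M−A = 2·(7/2, 29/2)−(3, 12)]
2. B_y = 17  [B = 2·M−A = 2·(7/2, 29/2)−(3, 12)]
   so B = (4, 17)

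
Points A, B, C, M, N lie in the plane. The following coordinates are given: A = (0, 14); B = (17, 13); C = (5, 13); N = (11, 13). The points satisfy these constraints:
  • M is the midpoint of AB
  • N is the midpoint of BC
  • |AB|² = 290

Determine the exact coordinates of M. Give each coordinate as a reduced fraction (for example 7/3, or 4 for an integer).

M = (17/2, 27/2)

1. M_x = 17/2  [2·M = A+B = (0, 14)+(17, 13)]
2. M_y = 27/2  [2·M = A+B = (0, 14)+(17, 13)]
   so M = (17/2, 27/2)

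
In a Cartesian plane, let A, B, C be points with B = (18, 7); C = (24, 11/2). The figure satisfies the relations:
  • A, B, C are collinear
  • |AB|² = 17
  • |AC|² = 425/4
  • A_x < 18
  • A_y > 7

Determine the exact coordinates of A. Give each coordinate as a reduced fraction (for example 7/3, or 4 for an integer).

1. A_x = 14  [[A, B, C are collinear ⇒ 3/2x+6y-69=0] ∩ [|A−(18, 7)|²=17]]
2. A_y = 8  [[A, B, C are collinear ⇒ 3/2x+6y-69=0] ∩ [|A−(18, 7)|²=17]]
   so A = (14, 8)

A = (14, 8)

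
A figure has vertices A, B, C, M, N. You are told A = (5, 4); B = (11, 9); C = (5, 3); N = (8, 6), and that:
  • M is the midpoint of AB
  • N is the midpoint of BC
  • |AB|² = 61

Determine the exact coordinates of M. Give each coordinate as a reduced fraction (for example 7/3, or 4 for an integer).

1. M_x = 8  [2·M = A+B = (5, 4)+(11, 9)]
2. M_y = 13/2  [2·M = A+B = (5, 4)+(11, 9)]
   so M = (8, 13/2)

M = (8, 13/2)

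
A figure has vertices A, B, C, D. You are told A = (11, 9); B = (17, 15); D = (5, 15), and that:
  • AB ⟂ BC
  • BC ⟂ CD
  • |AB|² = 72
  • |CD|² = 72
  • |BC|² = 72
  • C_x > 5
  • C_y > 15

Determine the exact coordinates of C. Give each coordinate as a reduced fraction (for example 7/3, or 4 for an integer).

1. C_x = 11  [[AB ⟂ BC ⇒ 6x+6y-192=0] ∩ [|C−(5, 15)|²=72]]
2. C_y = 21  [[AB ⟂ BC ⇒ 6x+6y-192=0] ∩ [|C−(5, 15)|²=72]]
   so C = (11, 21)

C = (11, 21)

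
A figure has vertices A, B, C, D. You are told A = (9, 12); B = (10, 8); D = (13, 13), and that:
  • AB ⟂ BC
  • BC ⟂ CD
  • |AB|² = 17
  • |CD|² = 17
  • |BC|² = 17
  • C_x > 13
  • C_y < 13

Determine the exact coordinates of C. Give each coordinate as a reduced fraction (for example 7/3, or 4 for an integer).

1. C_x = 14  [[AB ⟂ BC ⇒ 1x-4y+22=0] ∩ [|C−(13, 13)|²=17]]
2. C_y = 9  [[AB ⟂ BC ⇒ 1x-4y+22=0] ∩ [|C−(13, 13)|²=17]]
   so C = (14, 9)

C = (14, 9)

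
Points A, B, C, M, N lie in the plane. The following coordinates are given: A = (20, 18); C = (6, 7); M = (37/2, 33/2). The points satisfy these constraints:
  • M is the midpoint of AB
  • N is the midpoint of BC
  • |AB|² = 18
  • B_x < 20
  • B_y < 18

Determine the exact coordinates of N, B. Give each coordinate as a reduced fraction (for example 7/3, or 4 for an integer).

1. B_x = 17  [B = 2·M−A = 2·(37/2, 33/2)−(20, 18)]
2. B_y = 15  [B = 2·M−A = 2·(37/2, 33/2)−(20, 18)]
   so B = (17, 15)
3. N_x = 23/2  [2·N = B+C = (17, 15)+(6, 7)]
4. N_y = 11  [2·N = B+C = (17, 15)+(6, 7)]
   so N = (23/2, 11)

N = (23/2, 11)
B = (17, 15)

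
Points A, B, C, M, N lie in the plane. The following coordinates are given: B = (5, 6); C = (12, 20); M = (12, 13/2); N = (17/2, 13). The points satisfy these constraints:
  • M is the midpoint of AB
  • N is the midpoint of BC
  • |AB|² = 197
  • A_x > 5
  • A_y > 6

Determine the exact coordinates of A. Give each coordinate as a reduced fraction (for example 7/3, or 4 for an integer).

1. A_x = 19  [A = 2·M−B = 2·(12, 13/2)−(5, 6)]
2. A_y = 7  [A = 2·M−B = 2·(12, 13/2)−(5, 6)]
   so A = (19, 7)

A = (19, 7)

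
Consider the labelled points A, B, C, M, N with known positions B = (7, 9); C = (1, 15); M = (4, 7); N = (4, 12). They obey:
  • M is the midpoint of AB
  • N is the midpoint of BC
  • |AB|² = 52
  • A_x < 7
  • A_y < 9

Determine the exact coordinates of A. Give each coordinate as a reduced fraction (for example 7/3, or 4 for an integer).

1. A_x = 1  [A = 2·M−B = 2·(4, 7)−(7, 9)]
2. A_y = 5  [A = 2·M−B = 2·(4, 7)−(7, 9)]
   so A = (1, 5)

A = (1, 5)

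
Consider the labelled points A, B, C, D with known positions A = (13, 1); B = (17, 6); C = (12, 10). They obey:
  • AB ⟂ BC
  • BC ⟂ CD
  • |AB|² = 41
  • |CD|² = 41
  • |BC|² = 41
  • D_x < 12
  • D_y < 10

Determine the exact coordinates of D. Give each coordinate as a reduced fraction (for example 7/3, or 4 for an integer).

D = (8, 5)

1. D_x = 8  [[BC ⟂ CD ⇒ -5x+4y+20=0] ∩ [|D−(12, 10)|²=41]]
2. D_y = 5  [[BC ⟂ CD ⇒ -5x+4y+20=0] ∩ [|D−(12, 10)|²=41]]
   so D = (8, 5)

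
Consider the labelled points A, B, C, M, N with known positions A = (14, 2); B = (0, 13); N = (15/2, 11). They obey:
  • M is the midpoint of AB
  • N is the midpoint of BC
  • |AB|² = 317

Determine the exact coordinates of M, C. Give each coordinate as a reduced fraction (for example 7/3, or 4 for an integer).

1. M_x = 7  [2·M = A+B = (14, 2)+(0, 13)]
2. M_y = 15/2  [2·M = A+B = (14, 2)+(0, 13)]
   so M = (7, 15/2)
3. C_x = 15  [C = 2·N−B = 2·(15/2, 11)−(0, 13)]
4. C_y = 9  [C = 2·N−B = 2·(15/2, 11)−(0, 13)]
   so C = (15, 9)

M = (7, 15/2)
C = (15, 9)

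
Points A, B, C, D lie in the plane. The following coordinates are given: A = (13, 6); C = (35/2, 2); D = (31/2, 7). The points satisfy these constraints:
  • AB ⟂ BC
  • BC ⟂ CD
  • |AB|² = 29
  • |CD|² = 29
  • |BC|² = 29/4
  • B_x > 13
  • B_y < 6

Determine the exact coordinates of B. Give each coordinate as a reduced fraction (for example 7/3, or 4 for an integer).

1. B_x = 15  [[BC ⟂ CD ⇒ 2x-5y-25=0] ∩ [|B−(13, 6)|²=29]]
2. B_y = 1  [[BC ⟂ CD ⇒ 2x-5y-25=0] ∩ [|B−(13, 6)|²=29]]
   so B = (15, 1)

B = (15, 1)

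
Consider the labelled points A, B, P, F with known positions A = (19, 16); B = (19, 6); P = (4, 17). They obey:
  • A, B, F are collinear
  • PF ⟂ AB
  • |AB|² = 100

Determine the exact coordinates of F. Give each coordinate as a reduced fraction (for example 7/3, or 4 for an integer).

1. F_x = 19  [[A, B, F are collinear ⇒ 10x-190=0] ∩ [PF ⟂ AB ⇒ -10y+170=0]]
2. F_y = 17  [[A, B, F are collinear ⇒ 10x-190=0] ∩ [PF ⟂ AB ⇒ -10y+170=0]]
   so F = (19, 17)

F = (19, 17)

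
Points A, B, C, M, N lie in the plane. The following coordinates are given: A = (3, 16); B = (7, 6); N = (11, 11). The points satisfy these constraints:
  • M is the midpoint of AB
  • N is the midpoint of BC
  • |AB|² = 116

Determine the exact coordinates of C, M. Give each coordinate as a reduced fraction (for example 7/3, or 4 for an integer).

C = (15, 16)
M = (5, 11)

1. M_x = 5  [2·M = A+B = (3, 16)+(7, 6)]
2. M_y = 11  [2·M = A+B = (3, 16)+(7, 6)]
   so M = (5, 11)
3. C_x = 15  [C = 2·N−B = 2·(11, 11)−(7, 6)]
4. C_y = 16  [C = 2·N−B = 2·(11, 11)−(7, 6)]
   so C = (15, 16)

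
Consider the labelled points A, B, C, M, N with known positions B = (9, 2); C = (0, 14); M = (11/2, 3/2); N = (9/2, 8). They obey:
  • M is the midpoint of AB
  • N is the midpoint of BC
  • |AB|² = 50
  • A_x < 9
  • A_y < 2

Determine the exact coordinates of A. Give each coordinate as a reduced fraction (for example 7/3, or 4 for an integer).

1. A_x = 2  [A = 2·M−B = 2·(11/2, 3/2)−(9, 2)]
2. A_y = 1  [A = 2·M−B = 2·(11/2, 3/2)−(9, 2)]
   so A = (2, 1)

A = (2, 1)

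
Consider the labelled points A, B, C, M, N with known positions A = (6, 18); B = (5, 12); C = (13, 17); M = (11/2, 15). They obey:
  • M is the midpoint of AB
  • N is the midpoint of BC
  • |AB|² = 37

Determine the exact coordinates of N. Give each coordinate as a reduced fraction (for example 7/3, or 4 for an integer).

N = (9, 29/2)

1. N_x = 9  [2·N = B+C = (5, 12)+(13, 17)]
2. N_y = 29/2  [2·N = B+C = (5, 12)+(13, 17)]
   so N = (9, 29/2)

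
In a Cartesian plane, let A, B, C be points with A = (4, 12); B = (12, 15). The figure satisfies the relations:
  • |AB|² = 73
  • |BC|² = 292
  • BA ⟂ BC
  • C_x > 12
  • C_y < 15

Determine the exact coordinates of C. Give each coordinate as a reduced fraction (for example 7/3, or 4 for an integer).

1. C_x = 18  [[BA ⟂ BC ⇒ -8x-3y+141=0] ∩ [|C−(12, 15)|²=292]]
2. C_y = -1  [[BA ⟂ BC ⇒ -8x-3y+141=0] ∩ [|C−(12, 15)|²=292]]
   so C = (18, -1)

C = (18, -1)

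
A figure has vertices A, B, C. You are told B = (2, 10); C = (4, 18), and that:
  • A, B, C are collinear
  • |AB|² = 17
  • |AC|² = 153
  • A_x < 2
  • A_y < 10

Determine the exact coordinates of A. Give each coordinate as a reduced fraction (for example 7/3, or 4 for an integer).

1. A_x = 1  [[A, B, C are collinear ⇒ -8x+2y-4=0] ∩ [|A−(2, 10)|²=17]]
2. A_y = 6  [[A, B, C are collinear ⇒ -8x+2y-4=0] ∩ [|A−(2, 10)|²=17]]
   so A = (1, 6)

A = (1, 6)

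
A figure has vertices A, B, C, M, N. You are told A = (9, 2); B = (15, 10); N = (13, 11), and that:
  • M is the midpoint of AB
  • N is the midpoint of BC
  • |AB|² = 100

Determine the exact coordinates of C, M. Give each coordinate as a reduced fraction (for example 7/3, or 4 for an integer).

1. M_x = 12  [2·M = A+B = (9, 2)+(15, 10)]
2. M_y = 6  [2·M = A+B = (9, 2)+(15, 10)]
   so M = (12, 6)
3. C_x = 11  [C = 2·N−B = 2·(13, 11)−(15, 10)]
4. C_y = 12  [C = 2·N−B = 2·(13, 11)−(15, 10)]
   so C = (11, 12)

C = (11, 12)
M = (12, 6)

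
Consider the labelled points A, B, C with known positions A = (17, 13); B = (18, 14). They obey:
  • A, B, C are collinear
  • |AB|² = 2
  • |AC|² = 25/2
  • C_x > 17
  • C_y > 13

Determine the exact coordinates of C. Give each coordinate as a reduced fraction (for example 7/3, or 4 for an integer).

C = (39/2, 31/2)

1. C_x = 39/2  [[A, B, C are collinear ⇒ -1x+1y+4=0] ∩ [|C−(17, 13)|²=25/2]]
2. C_y = 31/2  [[A, B, C are collinear ⇒ -1x+1y+4=0] ∩ [|C−(17, 13)|²=25/2]]
   so C = (39/2, 31/2)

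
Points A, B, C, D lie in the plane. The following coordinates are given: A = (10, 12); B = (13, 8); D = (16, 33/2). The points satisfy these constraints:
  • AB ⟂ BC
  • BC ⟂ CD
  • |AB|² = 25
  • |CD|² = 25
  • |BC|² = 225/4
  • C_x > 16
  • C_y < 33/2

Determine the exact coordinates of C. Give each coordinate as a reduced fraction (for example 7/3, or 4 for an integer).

1. C_x = 19  [[AB ⟂ BC ⇒ 3x-4y-7=0] ∩ [|C−(16, 33/2)|²=25]]
2. C_y = 25/2  [[AB ⟂ BC ⇒ 3x-4y-7=0] ∩ [|C−(16, 33/2)|²=25]]
   so C = (19, 25/2)

C = (19, 25/2)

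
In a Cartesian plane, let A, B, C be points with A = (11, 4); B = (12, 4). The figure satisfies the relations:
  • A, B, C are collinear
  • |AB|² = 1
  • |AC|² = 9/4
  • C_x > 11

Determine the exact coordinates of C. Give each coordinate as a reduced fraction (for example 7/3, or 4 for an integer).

1. C_x = 25/2  [[A, B, C are collinear ⇒ 1y-4=0] ∩ [|C−(11, 4)|²=9/4]]
2. C_y = 4  [[A, B, C are collinear ⇒ 1y-4=0] ∩ [|C−(11, 4)|²=9/4]]
   so C = (25/2, 4)

C = (25/2, 4)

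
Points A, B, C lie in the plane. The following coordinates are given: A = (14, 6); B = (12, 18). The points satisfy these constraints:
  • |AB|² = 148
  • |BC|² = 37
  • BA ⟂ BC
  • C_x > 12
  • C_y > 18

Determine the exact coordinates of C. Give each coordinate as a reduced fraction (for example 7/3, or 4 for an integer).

1. C_x = 18  [[BA ⟂ BC ⇒ 2x-12y+192=0] ∩ [|C−(12, 18)|²=37]]
2. C_y = 19  [[BA ⟂ BC ⇒ 2x-12y+192=0] ∩ [|C−(12, 18)|²=37]]
   so C = (18, 19)

C = (18, 19)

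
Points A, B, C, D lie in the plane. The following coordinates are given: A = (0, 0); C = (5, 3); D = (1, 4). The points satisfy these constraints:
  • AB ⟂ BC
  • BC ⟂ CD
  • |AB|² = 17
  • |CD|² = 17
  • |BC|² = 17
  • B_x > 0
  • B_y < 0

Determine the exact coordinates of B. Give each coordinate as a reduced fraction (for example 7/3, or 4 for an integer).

1. B_x = 4  [[BC ⟂ CD ⇒ 4x-1y-17=0] ∩ [|B−(0, 0)|²=17]]
2. B_y = -1  [[BC ⟂ CD ⇒ 4x-1y-17=0] ∩ [|B−(0, 0)|²=17]]
   so B = (4, -1)

B = (4, -1)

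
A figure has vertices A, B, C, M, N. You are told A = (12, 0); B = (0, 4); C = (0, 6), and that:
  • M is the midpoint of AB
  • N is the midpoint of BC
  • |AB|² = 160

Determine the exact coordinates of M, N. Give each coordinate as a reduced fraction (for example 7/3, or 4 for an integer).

1. M_x = 6  [2·M = A+B = (12, 0)+(0, 4)]
2. M_y = 2  [2·M = A+B = (12, 0)+(0, 4)]
   so M = (6, 2)
3. N_x = 0  [2·N = B+C = (0, 4)+(0, 6)]
4. N_y = 5  [2·N = B+C = (0, 4)+(0, 6)]
   so N = (0, 5)

M = (6, 2)
N = (0, 5)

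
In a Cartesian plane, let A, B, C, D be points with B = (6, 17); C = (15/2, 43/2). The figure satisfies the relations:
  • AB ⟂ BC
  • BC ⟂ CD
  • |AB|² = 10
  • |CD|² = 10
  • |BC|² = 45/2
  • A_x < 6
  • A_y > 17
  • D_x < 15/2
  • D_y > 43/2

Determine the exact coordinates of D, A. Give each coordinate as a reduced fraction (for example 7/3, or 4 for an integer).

D = (9/2, 45/2)
A = (3, 18)

1. D_x = 9/2  [[BC ⟂ CD ⇒ 3/2x+9/2y-108=0] ∩ [|D−(15/2, 43/2)|²=10]]
2. D_y = 45/2  [[BC ⟂ CD ⇒ 3/2x+9/2y-108=0] ∩ [|D−(15/2, 43/2)|²=10]]
   so D = (9/2, 45/2)
3. A_x = 3  [[AB ⟂ BC ⇒ -3/2x-9/2y+171/2=0] ∩ [|A−(6, 17)|²=10]]
4. A_y = 18  [[AB ⟂ BC ⇒ -3/2x-9/2y+171/2=0] ∩ [|A−(6, 17)|²=10]]
   so A = (3, 18)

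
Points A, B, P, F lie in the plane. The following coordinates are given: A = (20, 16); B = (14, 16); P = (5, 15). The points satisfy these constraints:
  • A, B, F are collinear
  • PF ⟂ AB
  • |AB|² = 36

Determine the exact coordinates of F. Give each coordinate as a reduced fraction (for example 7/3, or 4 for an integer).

1. F_x = 5  [[A, B, F are collinear ⇒ -6y+96=0] ∩ [PF ⟂ AB ⇒ -6x+30=0]]
2. F_y = 16  [[A, B, F are collinear ⇒ -6y+96=0] ∩ [PF ⟂ AB ⇒ -6x+30=0]]
   so F = (5, 16)

F = (5, 16)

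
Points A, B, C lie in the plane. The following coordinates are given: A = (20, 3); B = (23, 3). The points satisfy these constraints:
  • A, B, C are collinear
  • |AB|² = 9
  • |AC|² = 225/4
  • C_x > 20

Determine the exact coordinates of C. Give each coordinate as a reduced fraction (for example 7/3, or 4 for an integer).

1. C_x = 55/2  [[A, B, C are collinear ⇒ 3y-9=0] ∩ [|C−(20, 3)|²=225/4]]
2. C_y = 3  [[A, B, C are collinear ⇒ 3y-9=0] ∩ [|C−(20, 3)|²=225/4]]
   so C = (55/2, 3)

C = (55/2, 3)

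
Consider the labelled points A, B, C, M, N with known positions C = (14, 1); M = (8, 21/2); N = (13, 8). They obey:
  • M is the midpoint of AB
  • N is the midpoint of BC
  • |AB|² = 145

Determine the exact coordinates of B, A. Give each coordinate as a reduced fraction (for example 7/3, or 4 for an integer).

1. B_x = 12  [B = 2·N−C = 2·(13, 8)−(14, 1)]
2. B_y = 15  [B = 2·N−C = 2·(13, 8)−(14, 1)]
   so B = (12, 15)
3. A_x = 4  [A = 2·M−B = 2·(8, 21/2)−(12, 15)]
4. A_y = 6  [A = 2·M−B = 2·(8, 21/2)−(12, 15)]
   so A = (4, 6)

B = (12, 15)
A = (4, 6)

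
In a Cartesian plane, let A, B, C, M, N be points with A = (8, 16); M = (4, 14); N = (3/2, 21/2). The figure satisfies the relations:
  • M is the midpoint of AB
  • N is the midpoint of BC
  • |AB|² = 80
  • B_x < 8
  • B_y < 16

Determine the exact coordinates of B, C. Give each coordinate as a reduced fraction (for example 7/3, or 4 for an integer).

1. B_x = 0  [B = 2·M−A = 2·(4, 14)−(8, 16)]
2. B_y = 12  [B = 2·M−A = 2·(4, 14)−(8, 16)]
   so B = (0, 12)
3. C_x = 3  [C = 2·N−B = 2·(3/2, 21/2)−(0, 12)]
4. C_y = 9  [C = 2·N−B = 2·(3/2, 21/2)−(0, 12)]
   so C = (3, 9)

B = (0, 12)
C = (3, 9)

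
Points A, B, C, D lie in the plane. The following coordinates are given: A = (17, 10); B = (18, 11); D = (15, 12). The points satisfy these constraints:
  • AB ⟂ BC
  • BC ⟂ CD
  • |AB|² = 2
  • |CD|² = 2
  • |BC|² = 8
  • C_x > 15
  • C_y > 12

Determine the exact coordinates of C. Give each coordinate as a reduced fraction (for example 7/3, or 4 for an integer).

C = (16, 13)

1. C_x = 16  [[AB ⟂ BC ⇒ 1x+1y-29=0] ∩ [|C−(15, 12)|²=2]]
2. C_y = 13  [[AB ⟂ BC ⇒ 1x+1y-29=0] ∩ [|C−(15, 12)|²=2]]
   so C = (16, 13)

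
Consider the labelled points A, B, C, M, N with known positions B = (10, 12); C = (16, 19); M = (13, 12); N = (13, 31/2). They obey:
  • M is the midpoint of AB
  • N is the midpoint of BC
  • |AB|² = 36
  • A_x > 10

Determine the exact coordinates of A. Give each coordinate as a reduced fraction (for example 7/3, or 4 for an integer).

1. A_x = 16  [A = 2·M−B = 2·(13, 12)−(10, 12)]
2. A_y = 12  [A = 2·M−B = 2·(13, 12)−(10, 12)]
   so A = (16, 12)

A = (16, 12)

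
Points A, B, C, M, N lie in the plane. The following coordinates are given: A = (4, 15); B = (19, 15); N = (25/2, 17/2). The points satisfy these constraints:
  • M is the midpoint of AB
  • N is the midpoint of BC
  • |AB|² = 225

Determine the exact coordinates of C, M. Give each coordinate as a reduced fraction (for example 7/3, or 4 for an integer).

1. M_x = 23/2  [2·M = A+B = (4, 15)+(19, 15)]
2. M_y = 15  [2·M = A+B = (4, 15)+(19, 15)]
   so M = (23/2, 15)
3. C_x = 6  [C = 2·N−B = 2·(25/2, 17/2)−(19, 15)]
4. C_y = 2  [C = 2·N−B = 2·(25/2, 17/2)−(19, 15)]
   so C = (6, 2)

C = (6, 2)
M = (23/2, 15)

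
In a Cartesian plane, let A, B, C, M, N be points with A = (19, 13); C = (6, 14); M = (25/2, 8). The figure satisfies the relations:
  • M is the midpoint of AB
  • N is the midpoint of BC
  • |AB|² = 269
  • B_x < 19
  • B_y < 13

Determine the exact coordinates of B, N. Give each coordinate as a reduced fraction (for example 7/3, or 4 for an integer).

B = (6, 3)
N = (6, 17/2)

1. B_x = 6  [B = 2·M−A = 2·(25/2, 8)−(19, 13)]
2. B_y = 3  [B = 2·M−A = 2·(25/2, 8)−(19, 13)]
   so B = (6, 3)
3. N_x = 6  [2·N = B+C = (6, 3)+(6, 14)]
4. N_y = 17/2  [2·N = B+C = (6, 3)+(6, 14)]
   so N = (6, 17/2)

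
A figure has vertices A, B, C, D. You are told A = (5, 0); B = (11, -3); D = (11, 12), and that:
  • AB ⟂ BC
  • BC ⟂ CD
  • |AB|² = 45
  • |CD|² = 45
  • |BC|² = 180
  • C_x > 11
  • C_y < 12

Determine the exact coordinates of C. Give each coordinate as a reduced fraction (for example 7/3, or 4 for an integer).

1. C_x = 17  [[AB ⟂ BC ⇒ 6x-3y-75=0] ∩ [|C−(11, 12)|²=45]]
2. C_y = 9  [[AB ⟂ BC ⇒ 6x-3y-75=0] ∩ [|C−(11, 12)|²=45]]
   so C = (17, 9)

C = (17, 9)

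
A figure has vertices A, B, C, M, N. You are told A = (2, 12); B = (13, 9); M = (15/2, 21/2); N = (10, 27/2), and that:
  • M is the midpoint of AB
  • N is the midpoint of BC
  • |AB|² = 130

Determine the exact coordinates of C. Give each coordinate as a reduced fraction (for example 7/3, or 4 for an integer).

1. C_x = 7  [C = 2·N−B = 2·(10, 27/2)−(13, 9)]
2. C_y = 18  [C = 2·N−B = 2·(10, 27/2)−(13, 9)]
   so C = (7, 18)

C = (7, 18)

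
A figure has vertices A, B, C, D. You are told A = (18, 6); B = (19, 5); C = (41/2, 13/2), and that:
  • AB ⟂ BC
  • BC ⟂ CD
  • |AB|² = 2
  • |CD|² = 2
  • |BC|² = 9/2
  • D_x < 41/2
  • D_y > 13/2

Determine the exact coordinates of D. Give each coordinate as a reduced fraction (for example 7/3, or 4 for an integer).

D = (39/2, 15/2)

1. D_x = 39/2  [[BC ⟂ CD ⇒ 3/2x+3/2y-81/2=0] ∩ [|D−(41/2, 13/2)|²=2]]
2. D_y = 15/2  [[BC ⟂ CD ⇒ 3/2x+3/2y-81/2=0] ∩ [|D−(41/2, 13/2)|²=2]]
   so D = (39/2, 15/2)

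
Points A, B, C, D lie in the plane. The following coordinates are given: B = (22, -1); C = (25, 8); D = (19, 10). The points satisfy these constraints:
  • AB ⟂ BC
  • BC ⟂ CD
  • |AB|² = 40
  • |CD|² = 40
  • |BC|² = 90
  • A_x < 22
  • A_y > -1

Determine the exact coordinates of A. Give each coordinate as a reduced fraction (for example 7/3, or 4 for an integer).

A = (16, 1)

1. A_x = 16  [[AB ⟂ BC ⇒ -3x-9y+57=0] ∩ [|A−(22, -1)|²=40]]
2. A_y = 1  [[AB ⟂ BC ⇒ -3x-9y+57=0] ∩ [|A−(22, -1)|²=40]]
   so A = (16, 1)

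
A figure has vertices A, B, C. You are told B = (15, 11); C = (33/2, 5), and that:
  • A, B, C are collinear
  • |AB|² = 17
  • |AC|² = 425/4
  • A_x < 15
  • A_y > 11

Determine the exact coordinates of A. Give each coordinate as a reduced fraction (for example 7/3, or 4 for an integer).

1. A_x = 14  [[A, B, C are collinear ⇒ 6x+3/2y-213/2=0] ∩ [|A−(15, 11)|²=17]]
2. A_y = 15  [[A, B, C are collinear ⇒ 6x+3/2y-213/2=0] ∩ [|A−(15, 11)|²=17]]
   so A = (14, 15)

A = (14, 15)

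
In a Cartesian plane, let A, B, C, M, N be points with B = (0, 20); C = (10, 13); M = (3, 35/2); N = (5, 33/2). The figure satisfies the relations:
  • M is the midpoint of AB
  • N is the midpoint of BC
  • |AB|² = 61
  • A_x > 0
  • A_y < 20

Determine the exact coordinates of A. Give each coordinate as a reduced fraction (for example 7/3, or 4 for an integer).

1. A_x = 6  [A = 2·M−B = 2·(3, 35/2)−(0, 20)]
2. A_y = 15  [A = 2·M−B = 2·(3, 35/2)−(0, 20)]
   so A = (6, 15)

A = (6, 15)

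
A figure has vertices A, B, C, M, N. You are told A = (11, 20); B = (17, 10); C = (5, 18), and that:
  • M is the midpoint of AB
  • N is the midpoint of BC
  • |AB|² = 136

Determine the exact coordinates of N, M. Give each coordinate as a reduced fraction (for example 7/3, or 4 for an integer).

1. M_x = 14  [2·M = A+B = (11, 20)+(17, 10)]
2. M_y = 15  [2·M = A+B = (11, 20)+(17, 10)]
   so M = (14, 15)
3. N_x = 11  [2·N = B+C = (17, 10)+(5, 18)]
4. N_y = 14  [2·N = B+C = (17, 10)+(5, 18)]
   so N = (11, 14)

N = (11, 14)
M = (14, 15)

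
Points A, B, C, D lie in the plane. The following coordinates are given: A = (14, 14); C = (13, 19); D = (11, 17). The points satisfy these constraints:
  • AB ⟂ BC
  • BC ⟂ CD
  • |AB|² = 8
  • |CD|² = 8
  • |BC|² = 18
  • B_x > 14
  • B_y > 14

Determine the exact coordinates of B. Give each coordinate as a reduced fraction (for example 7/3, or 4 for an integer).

B = (16, 16)

1. B_x = 16  [[BC ⟂ CD ⇒ 2x+2y-64=0] ∩ [|B−(14, 14)|²=8]]
2. B_y = 16  [[BC ⟂ CD ⇒ 2x+2y-64=0] ∩ [|B−(14, 14)|²=8]]
   so B = (16, 16)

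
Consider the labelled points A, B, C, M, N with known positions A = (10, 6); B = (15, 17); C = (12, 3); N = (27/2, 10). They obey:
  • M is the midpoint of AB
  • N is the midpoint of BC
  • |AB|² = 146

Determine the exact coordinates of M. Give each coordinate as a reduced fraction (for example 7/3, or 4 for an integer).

M = (25/2, 23/2)

1. M_x = 25/2  [2·M = A+B = (10, 6)+(15, 17)]
2. M_y = 23/2  [2·M = A+B = (10, 6)+(15, 17)]
   so M = (25/2, 23/2)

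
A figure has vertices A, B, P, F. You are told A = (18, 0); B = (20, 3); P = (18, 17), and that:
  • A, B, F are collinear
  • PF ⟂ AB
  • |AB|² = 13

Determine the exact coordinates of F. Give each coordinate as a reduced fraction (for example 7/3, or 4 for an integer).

F = (336/13, 153/13)

1. F_x = 336/13  [[A, B, F are collinear ⇒ -3x+2y+54=0] ∩ [PF ⟂ AB ⇒ 2x+3y-87=0]]
2. F_y = 153/13  [[A, B, F are collinear ⇒ -3x+2y+54=0] ∩ [PF ⟂ AB ⇒ 2x+3y-87=0]]
   so F = (336/13, 153/13)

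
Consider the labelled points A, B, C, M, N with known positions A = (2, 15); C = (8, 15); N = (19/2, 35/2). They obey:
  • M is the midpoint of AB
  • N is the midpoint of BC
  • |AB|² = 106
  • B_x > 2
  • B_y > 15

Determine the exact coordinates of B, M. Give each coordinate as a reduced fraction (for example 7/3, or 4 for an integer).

1. B_x = 11  [B = 2·N−C = 2·(19/2, 35/2)−(8, 15)]
2. B_y = 20  [B = 2·N−C = 2·(19/2, 35/2)−(8, 15)]
   so B = (11, 20)
3. M_x = 13/2  [2·M = A+B = (2, 15)+(11, 20)]
4. M_y = 35/2  [2·M = A+B = (2, 15)+(11, 20)]
   so M = (13/2, 35/2)

B = (11, 20)
M = (13/2, 35/2)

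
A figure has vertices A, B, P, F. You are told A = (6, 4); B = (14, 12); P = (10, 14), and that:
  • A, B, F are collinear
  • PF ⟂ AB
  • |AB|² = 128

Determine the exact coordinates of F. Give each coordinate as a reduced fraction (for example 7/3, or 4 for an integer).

F = (13, 11)

1. F_x = 13  [[A, B, F are collinear ⇒ -8x+8y+16=0] ∩ [PF ⟂ AB ⇒ 8x+8y-192=0]]
2. F_y = 11  [[A, B, F are collinear ⇒ -8x+8y+16=0] ∩ [PF ⟂ AB ⇒ 8x+8y-192=0]]
   so F = (13, 11)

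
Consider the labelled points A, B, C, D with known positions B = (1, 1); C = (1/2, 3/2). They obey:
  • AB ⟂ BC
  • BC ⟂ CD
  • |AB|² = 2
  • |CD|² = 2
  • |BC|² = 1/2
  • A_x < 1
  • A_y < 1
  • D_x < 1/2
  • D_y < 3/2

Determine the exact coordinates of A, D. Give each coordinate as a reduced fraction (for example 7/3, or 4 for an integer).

A = (0, 0)
D = (-1/2, 1/2)

1. A_x = 0  [[AB ⟂ BC ⇒ 1/2x-1/2y=0] ∩ [|A−(1, 1)|²=2]]
2. A_y = 0  [[AB ⟂ BC ⇒ 1/2x-1/2y=0] ∩ [|A−(1, 1)|²=2]]
   so A = (0, 0)
3. D_x = -1/2  [[BC ⟂ CD ⇒ -1/2x+1/2y-1/2=0] ∩ [|D−(1/2, 3/2)|²=2]]
4. D_y = 1/2  [[BC ⟂ CD ⇒ -1/2x+1/2y-1/2=0] ∩ [|D−(1/2, 3/2)|²=2]]
   so D = (-1/2, 1/2)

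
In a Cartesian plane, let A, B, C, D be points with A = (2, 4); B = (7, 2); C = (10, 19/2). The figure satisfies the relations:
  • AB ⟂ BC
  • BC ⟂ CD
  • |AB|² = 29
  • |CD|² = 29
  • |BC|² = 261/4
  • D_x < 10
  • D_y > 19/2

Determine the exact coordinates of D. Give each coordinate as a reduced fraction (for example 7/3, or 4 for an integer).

D = (5, 23/2)

1. D_x = 5  [[BC ⟂ CD ⇒ 3x+15/2y-405/4=0] ∩ [|D−(10, 19/2)|²=29]]
2. D_y = 23/2  [[BC ⟂ CD ⇒ 3x+15/2y-405/4=0] ∩ [|D−(10, 19/2)|²=29]]
   so D = (5, 23/2)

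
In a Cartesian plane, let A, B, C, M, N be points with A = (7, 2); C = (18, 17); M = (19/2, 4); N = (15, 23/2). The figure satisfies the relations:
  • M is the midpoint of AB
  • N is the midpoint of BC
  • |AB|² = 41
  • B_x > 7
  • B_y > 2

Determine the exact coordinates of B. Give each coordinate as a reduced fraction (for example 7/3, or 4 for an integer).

B = (12, 6)

1. B_x = 12  [B = 2·M−A = 2·(19/2, 4)−(7, 2)]
2. B_y = 6  [B = 2·M−A = 2·(19/2, 4)−(7, 2)]
   so B = (12, 6)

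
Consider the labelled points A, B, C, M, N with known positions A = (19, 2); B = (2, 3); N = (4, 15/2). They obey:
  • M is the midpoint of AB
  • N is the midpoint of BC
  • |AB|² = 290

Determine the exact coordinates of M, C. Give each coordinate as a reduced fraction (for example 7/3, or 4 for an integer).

M = (21/2, 5/2)
C = (6, 12)

1. M_x = 21/2  [2·M = A+B = (19, 2)+(2, 3)]
2. M_y = 5/2  [2·M = A+B = (19, 2)+(2, 3)]
   so M = (21/2, 5/2)
3. C_x = 6  [C = 2·N−B = 2·(4, 15/2)−(2, 3)]
4. C_y = 12  [C = 2·N−B = 2·(4, 15/2)−(2, 3)]
   so C = (6, 12)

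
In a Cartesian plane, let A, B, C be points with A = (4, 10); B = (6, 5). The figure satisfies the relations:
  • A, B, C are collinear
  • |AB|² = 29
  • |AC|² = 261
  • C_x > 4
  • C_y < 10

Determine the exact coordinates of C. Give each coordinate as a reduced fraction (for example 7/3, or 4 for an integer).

C = (10, -5)

1. C_x = 10  [[A, B, C are collinear ⇒ 5x+2y-40=0] ∩ [|C−(4, 10)|²=261]]
2. C_y = -5  [[A, B, C are collinear ⇒ 5x+2y-40=0] ∩ [|C−(4, 10)|²=261]]
   so C = (10, -5)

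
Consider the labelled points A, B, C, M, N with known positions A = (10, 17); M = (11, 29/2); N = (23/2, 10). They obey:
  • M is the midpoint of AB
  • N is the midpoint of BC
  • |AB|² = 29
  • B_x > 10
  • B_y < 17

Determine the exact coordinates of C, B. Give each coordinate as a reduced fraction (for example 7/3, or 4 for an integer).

1. B_x = 12  [B = 2·M−A = 2·(11, 29/2)−(10, 17)]
2. B_y = 12  [B = 2·M−A = 2·(11, 29/2)−(10, 17)]
   so B = (12, 12)
3. C_x = 11  [C = 2·N−B = 2·(23/2, 10)−(12, 12)]
4. C_y = 8  [C = 2·N−B = 2·(23/2, 10)−(12, 12)]
   so C = (11, 8)

C = (11, 8)
B = (12, 12)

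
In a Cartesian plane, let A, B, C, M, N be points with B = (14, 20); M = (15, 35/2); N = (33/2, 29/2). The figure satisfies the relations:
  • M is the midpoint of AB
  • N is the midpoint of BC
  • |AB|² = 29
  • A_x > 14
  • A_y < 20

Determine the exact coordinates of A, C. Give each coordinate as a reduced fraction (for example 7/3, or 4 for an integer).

A = (16, 15)
C = (19, 9)

1. A_x = 16  [A = 2·M−B = 2·(15, 35/2)−(14, 20)]
2. A_y = 15  [A = 2·M−B = 2·(15, 35/2)−(14, 20)]
   so A = (16, 15)
3. C_x = 19  [C = 2·N−B = 2·(33/2, 29/2)−(14, 20)]
4. C_y = 9  [C = 2·N−B = 2·(33/2, 29/2)−(14, 20)]
   so C = (19, 9)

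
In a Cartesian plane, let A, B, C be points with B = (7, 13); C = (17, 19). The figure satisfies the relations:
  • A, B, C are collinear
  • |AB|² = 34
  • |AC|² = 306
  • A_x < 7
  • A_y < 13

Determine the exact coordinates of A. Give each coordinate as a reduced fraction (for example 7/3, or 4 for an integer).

1. A_x = 2  [[A, B, C are collinear ⇒ -6x+10y-88=0] ∩ [|A−(7, 13)|²=34]]
2. A_y = 10  [[A, B, C are collinear ⇒ -6x+10y-88=0] ∩ [|A−(7, 13)|²=34]]
   so A = (2, 10)

A = (2, 10)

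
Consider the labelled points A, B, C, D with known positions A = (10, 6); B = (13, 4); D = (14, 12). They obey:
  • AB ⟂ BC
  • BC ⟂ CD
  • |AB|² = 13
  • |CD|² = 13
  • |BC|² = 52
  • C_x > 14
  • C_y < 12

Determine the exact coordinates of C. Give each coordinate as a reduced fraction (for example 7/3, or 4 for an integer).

1. C_x = 17  [[AB ⟂ BC ⇒ 3x-2y-31=0] ∩ [|C−(14, 12)|²=13]]
2. C_y = 10  [[AB ⟂ BC ⇒ 3x-2y-31=0] ∩ [|C−(14, 12)|²=13]]
   so C = (17, 10)

C = (17, 10)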